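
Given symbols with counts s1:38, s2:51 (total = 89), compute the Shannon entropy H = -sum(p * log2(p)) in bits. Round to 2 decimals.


Computing entropy H = -sum(p_i * log2(p_i)):
  s1: p = 38/89 = 0.4270, -p*log2(p) = 0.5242
  s2: p = 51/89 = 0.5730, -p*log2(p) = 0.4603
H = sum of terms = 0.9845
Rounded to 2 decimals: 0.98

0.98


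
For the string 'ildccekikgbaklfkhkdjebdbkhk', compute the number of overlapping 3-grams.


String 'ildccekikgbaklfkhkdjebdbkhk' has length L = 27.
Number of overlapping n-grams = L - n + 1
Substituting: 27 - 3 + 1 = 25

25


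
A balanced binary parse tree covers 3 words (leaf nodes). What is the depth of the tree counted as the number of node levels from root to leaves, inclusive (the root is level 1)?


In a balanced binary tree with n leaves the deepest leaf is ceil(log2(n)) edges below the root,
so counting node levels inclusive of root and leaves gives ceil(log2(n)) + 1 levels.
log2(3) = 1.5850
ceil(1.5850) = 2
levels = 2 + 1 = 3

3


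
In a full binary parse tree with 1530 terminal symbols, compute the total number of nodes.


Leaf nodes (terminals): 1530
Internal nodes = n - 1 = 1530 - 1 = 1529
Total = leaves + internal = 1530 + 1529 = 3059

3059


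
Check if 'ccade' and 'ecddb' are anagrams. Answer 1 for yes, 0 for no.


Sort characters of 'ccade': 'accde'
Sort characters of 'ecddb': 'bcdde'
Sorted forms differ -> they are NOT anagrams
Result: 0

0


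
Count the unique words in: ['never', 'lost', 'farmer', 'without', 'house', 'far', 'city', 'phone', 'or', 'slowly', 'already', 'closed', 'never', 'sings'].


Listing all tokens and tracking unique types:
  Token 1: 'never' -> NEW (unique so far: 1)
  Token 2: 'lost' -> NEW (unique so far: 2)
  Token 3: 'farmer' -> NEW (unique so far: 3)
  Token 4: 'without' -> NEW (unique so far: 4)
  Token 5: 'house' -> NEW (unique so far: 5)
  Token 6: 'far' -> NEW (unique so far: 6)
  Token 7: 'city' -> NEW (unique so far: 7)
  Token 8: 'phone' -> NEW (unique so far: 8)
  Token 9: 'or' -> NEW (unique so far: 9)
  Token 10: 'slowly' -> NEW (unique so far: 10)
  Token 11: 'already' -> NEW (unique so far: 11)
  Token 12: 'closed' -> NEW (unique so far: 12)
  Token 13: 'never' -> duplicate (unique so far: 12)
  Token 14: 'sings' -> NEW (unique so far: 13)
Unique types: ('already', 'city', 'closed', 'far', 'farmer', 'house', 'lost', 'never', 'or', 'phone', 'sings', 'slowly', 'without')
Vocabulary size: 13

13


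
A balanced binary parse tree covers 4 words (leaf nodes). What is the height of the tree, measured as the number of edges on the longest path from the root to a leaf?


In a balanced binary tree with n leaves the deepest leaf is ceil(log2(n)) edges below the root.
log2(4) = 2.0000
ceil(2.0000) = 2
height (edges) = 2

2


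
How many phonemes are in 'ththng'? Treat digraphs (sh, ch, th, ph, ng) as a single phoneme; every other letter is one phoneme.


Parsing 'ththng' greedily, digraphs first:
  'th' -> digraph (1 consonant phoneme) (phonemes so far: 1)
  'th' -> digraph (1 consonant phoneme) (phonemes so far: 2)
  'ng' -> digraph (1 consonant phoneme) (phonemes so far: 3)
Total phonemes: 3

3


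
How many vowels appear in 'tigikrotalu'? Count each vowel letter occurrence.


Scanning each character of 'tigikrotalu':
  Position 1: 't' -> consonant (running count: 0)
  Position 2: 'i' -> vowel (running count: 1)
  Position 3: 'g' -> consonant (running count: 1)
  Position 4: 'i' -> vowel (running count: 2)
  Position 5: 'k' -> consonant (running count: 2)
  Position 6: 'r' -> consonant (running count: 2)
  Position 7: 'o' -> vowel (running count: 3)
  Position 8: 't' -> consonant (running count: 3)
  Position 9: 'a' -> vowel (running count: 4)
  Position 10: 'l' -> consonant (running count: 4)
  Position 11: 'u' -> vowel (running count: 5)
Total vowels: 5

5


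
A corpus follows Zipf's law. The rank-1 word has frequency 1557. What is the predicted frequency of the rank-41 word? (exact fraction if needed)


Zipf's law: freq(rank) = f1 / rank
f1 = 1557, rank = 41
freq = 1557 / 41
GCD(1557, 41) = 1
Simplified: 1557/41

1557/41


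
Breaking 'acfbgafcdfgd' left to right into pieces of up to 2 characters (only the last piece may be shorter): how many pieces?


'acfbgafcdfgd' has 12 characters.
Chunking with max size 2:
  Chunk 1: 'ac' (positions 0-1)
  Chunk 2: 'fb' (positions 2-3)
  Chunk 3: 'ga' (positions 4-5)
  Chunk 4: 'fc' (positions 6-7)
  Chunk 5: 'df' (positions 8-9)
  Chunk 6: 'gd' (positions 10-11)
Total chunks: ceil(12 / 2) = 6

6


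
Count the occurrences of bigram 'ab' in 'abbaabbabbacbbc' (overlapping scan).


Scanning 'abbaabbabbacbbc' for bigram 'ab':
  Position 0: 'ab' -> MATCH
  Position 1: 'bb' -> no
  Position 2: 'ba' -> no
  Position 3: 'aa' -> no
  Position 4: 'ab' -> MATCH
  Position 5: 'bb' -> no
  Position 6: 'ba' -> no
  Position 7: 'ab' -> MATCH
  Position 8: 'bb' -> no
  Position 9: 'ba' -> no
  Position 10: 'ac' -> no
  Position 11: 'cb' -> no
  Position 12: 'bb' -> no
  Position 13: 'bc' -> no
Total matches: 3

3


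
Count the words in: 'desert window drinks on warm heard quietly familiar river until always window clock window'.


Counting words by splitting on spaces:
  Word 1: 'desert'
  Word 2: 'window'
  Word 3: 'drinks'
  Word 4: 'on'
  Word 5: 'warm'
  Word 6: 'heard'
  Word 7: 'quietly'
  Word 8: 'familiar'
  Word 9: 'river'
  Word 10: 'until'
  Word 11: 'always'
  Word 12: 'window'
  Word 13: 'clock'
  Word 14: 'window'
Total words: 14

14


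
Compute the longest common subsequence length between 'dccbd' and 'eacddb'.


DP table for LCS of 'dccbd' and 'eacddb':
       e  a  c  d  d  b
    0  0  0  0  0  0  0
  d 0  0  0  0  1  1  1
  c 0  0  0  1  1  1  1
  c 0  0  0  1  1  1  1
  b 0  0  0  1  1  1  2
  d 0  0  0  1  2  2  2
LCS: 'db'
LCS length = 2

2


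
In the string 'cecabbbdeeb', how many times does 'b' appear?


Scanning 'cecabbbdeeb' for 'b':
  Position 4: 'b' -> MATCH (count: 1)
  Position 5: 'b' -> MATCH (count: 2)
  Position 6: 'b' -> MATCH (count: 3)
  Position 10: 'b' -> MATCH (count: 4)
Total occurrences of 'b': 4

4


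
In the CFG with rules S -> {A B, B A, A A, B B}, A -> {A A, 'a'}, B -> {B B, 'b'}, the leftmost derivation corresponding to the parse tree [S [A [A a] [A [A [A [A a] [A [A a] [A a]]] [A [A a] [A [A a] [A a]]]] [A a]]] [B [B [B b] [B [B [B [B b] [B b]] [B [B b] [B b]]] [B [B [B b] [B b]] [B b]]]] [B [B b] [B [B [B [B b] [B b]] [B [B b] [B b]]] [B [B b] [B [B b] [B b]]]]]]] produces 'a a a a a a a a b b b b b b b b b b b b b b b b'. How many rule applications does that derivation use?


Every bracketed nonterminal node [X ...] in the tree is produced by exactly one rule application.
Reading the tree off as a leftmost derivation:
  Step 1: S  =>  A B   (applied S -> A B)
  Step 2: A B  =>  A A B   (applied A -> A A)
  Step 3: A A B  =>  a A B   (applied A -> a)
  Step 4: a A B  =>  a A A B   (applied A -> A A)
  Step 5: a A A B  =>  a A A A B   (applied A -> A A)
  Step 6: a A A A B  =>  a A A A A B   (applied A -> A A)
  Step 7: a A A A A B  =>  a a A A A B   (applied A -> a)
  Step 8: a a A A A B  =>  a a A A A A B   (applied A -> A A)
  Step 9: a a A A A A B  =>  a a a A A A B   (applied A -> a)
  Step 10: a a a A A A B  =>  a a a a A A B   (applied A -> a)
  Step 11: a a a a A A B  =>  a a a a A A A B   (applied A -> A A)
  Step 12: a a a a A A A B  =>  a a a a a A A B   (applied A -> a)
  Step 13: a a a a a A A B  =>  a a a a a A A A B   (applied A -> A A)
  Step 14: a a a a a A A A B  =>  a a a a a a A A B   (applied A -> a)
  Step 15: a a a a a a A A B  =>  a a a a a a a A B   (applied A -> a)
  Step 16: a a a a a a a A B  =>  a a a a a a a a B   (applied A -> a)
  Step 17: a a a a a a a a B  =>  a a a a a a a a B B   (applied B -> B B)
  Step 18: a a a a a a a a B B  =>  a a a a a a a a B B B   (applied B -> B B)
  Step 19: a a a a a a a a B B B  =>  a a a a a a a a b B B   (applied B -> b)
  Step 20: a a a a a a a a b B B  =>  a a a a a a a a b B B B   (applied B -> B B)
  Step 21: a a a a a a a a b B B B  =>  a a a a a a a a b B B B B   (applied B -> B B)
  Step 22: a a a a a a a a b B B B B  =>  a a a a a a a a b B B B B B   (applied B -> B B)
  Step 23: a a a a a a a a b B B B B B  =>  a a a a a a a a b b B B B B   (applied B -> b)
  Step 24: a a a a a a a a b b B B B B  =>  a a a a a a a a b b b B B B   (applied B -> b)
  Step 25: a a a a a a a a b b b B B B  =>  a a a a a a a a b b b B B B B   (applied B -> B B)
  Step 26: a a a a a a a a b b b B B B B  =>  a a a a a a a a b b b b B B B   (applied B -> b)
  Step 27: a a a a a a a a b b b b B B B  =>  a a a a a a a a b b b b b B B   (applied B -> b)
  Step 28: a a a a a a a a b b b b b B B  =>  a a a a a a a a b b b b b B B B   (applied B -> B B)
  Step 29: a a a a a a a a b b b b b B B B  =>  a a a a a a a a b b b b b B B B B   (applied B -> B B)
  Step 30: a a a a a a a a b b b b b B B B B  =>  a a a a a a a a b b b b b b B B B   (applied B -> b)
  Step 31: a a a a a a a a b b b b b b B B B  =>  a a a a a a a a b b b b b b b B B   (applied B -> b)
  Step 32: a a a a a a a a b b b b b b b B B  =>  a a a a a a a a b b b b b b b b B   (applied B -> b)
  Step 33: a a a a a a a a b b b b b b b b B  =>  a a a a a a a a b b b b b b b b B B   (applied B -> B B)
  Step 34: a a a a a a a a b b b b b b b b B B  =>  a a a a a a a a b b b b b b b b b B   (applied B -> b)
  Step 35: a a a a a a a a b b b b b b b b b B  =>  a a a a a a a a b b b b b b b b b B B   (applied B -> B B)
  Step 36: a a a a a a a a b b b b b b b b b B B  =>  a a a a a a a a b b b b b b b b b B B B   (applied B -> B B)
  Step 37: a a a a a a a a b b b b b b b b b B B B  =>  a a a a a a a a b b b b b b b b b B B B B   (applied B -> B B)
  Step 38: a a a a a a a a b b b b b b b b b B B B B  =>  a a a a a a a a b b b b b b b b b b B B B   (applied B -> b)
  Step 39: a a a a a a a a b b b b b b b b b b B B B  =>  a a a a a a a a b b b b b b b b b b b B B   (applied B -> b)
  Step 40: a a a a a a a a b b b b b b b b b b b B B  =>  a a a a a a a a b b b b b b b b b b b B B B   (applied B -> B B)
  Step 41: a a a a a a a a b b b b b b b b b b b B B B  =>  a a a a a a a a b b b b b b b b b b b b B B   (applied B -> b)
  Step 42: a a a a a a a a b b b b b b b b b b b b B B  =>  a a a a a a a a b b b b b b b b b b b b b B   (applied B -> b)
  Step 43: a a a a a a a a b b b b b b b b b b b b b B  =>  a a a a a a a a b b b b b b b b b b b b b B B   (applied B -> B B)
  Step 44: a a a a a a a a b b b b b b b b b b b b b B B  =>  a a a a a a a a b b b b b b b b b b b b b b B   (applied B -> b)
  Step 45: a a a a a a a a b b b b b b b b b b b b b b B  =>  a a a a a a a a b b b b b b b b b b b b b b B B   (applied B -> B B)
  Step 46: a a a a a a a a b b b b b b b b b b b b b b B B  =>  a a a a a a a a b b b b b b b b b b b b b b b B   (applied B -> b)
  Step 47: a a a a a a a a b b b b b b b b b b b b b b b B  =>  a a a a a a a a b b b b b b b b b b b b b b b b   (applied B -> b)
Final yield: a a a a a a a a b b b b b b b b b b b b b b b b
Total rewrite steps: 47

47


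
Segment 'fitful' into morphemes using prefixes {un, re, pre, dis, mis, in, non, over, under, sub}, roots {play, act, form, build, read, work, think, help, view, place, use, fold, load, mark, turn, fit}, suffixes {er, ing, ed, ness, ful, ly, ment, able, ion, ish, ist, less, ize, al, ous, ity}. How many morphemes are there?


Segmenting 'fitful' against the inventory:
  'fit' -> root (morpheme 1)
  'ful' -> suffix (morpheme 2)
Total morphemes: 2

2


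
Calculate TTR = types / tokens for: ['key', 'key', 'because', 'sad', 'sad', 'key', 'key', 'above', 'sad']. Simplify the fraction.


Tokens: 9
Unique types: ('above', 'because', 'key', 'sad') = 4
TTR = 4/9
Already in lowest terms.

4/9


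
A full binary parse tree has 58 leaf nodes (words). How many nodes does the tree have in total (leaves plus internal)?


Leaf nodes (terminals): 58
Internal nodes = n - 1 = 58 - 1 = 57
Total = leaves + internal = 58 + 57 = 115

115


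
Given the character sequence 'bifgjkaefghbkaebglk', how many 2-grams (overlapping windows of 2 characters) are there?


String 'bifgjkaefghbkaebglk' has length L = 19.
Number of overlapping n-grams = L - n + 1
Substituting: 19 - 2 + 1 = 18

18


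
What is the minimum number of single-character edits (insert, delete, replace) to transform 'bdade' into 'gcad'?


Building DP table for s1='bdade' (len 5) and s2='gcad' (len 4):
       g  c  a  d
    0  1  2  3  4
  b 1  1  2  3  4
  d 2  2  2  3  3
  a 3  3  3  2  3
  d 4  4  4  3  2
  e 5  5  5  4  3
Edit distance = dp[5][4] = 3

3


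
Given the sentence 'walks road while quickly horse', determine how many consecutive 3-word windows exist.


Word trigrams from [5] words:
  Trigram 1: (walks road while)
  Trigram 2: (road while quickly)
  Trigram 3: (while quickly horse)
Total word trigrams: 5 - 2 = 3

3


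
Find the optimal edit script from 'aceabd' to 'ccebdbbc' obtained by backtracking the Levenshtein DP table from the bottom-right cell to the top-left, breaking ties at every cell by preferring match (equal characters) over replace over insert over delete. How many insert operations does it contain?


Edit distance = 5. Backtracking from cell (6, 8) with preference match > replace > insert > delete,
then listing the resulting alignment 'aceabd' -> 'ccebdbbc' left to right:
  Step 1: replace a->c
  Step 2: keep 'c'
  Step 3: keep 'e'
  Step 4: insert 'b' [insertion #1]
  Step 5: insert 'd' [insertion #2]
  Step 6: replace a->b
  Step 7: keep 'b'
  Step 8: replace d->c
Total insertions: 2

2


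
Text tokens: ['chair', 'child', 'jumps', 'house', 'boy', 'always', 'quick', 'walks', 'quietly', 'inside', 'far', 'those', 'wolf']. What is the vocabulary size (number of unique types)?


Listing all tokens and tracking unique types:
  Token 1: 'chair' -> NEW (unique so far: 1)
  Token 2: 'child' -> NEW (unique so far: 2)
  Token 3: 'jumps' -> NEW (unique so far: 3)
  Token 4: 'house' -> NEW (unique so far: 4)
  Token 5: 'boy' -> NEW (unique so far: 5)
  Token 6: 'always' -> NEW (unique so far: 6)
  Token 7: 'quick' -> NEW (unique so far: 7)
  Token 8: 'walks' -> NEW (unique so far: 8)
  Token 9: 'quietly' -> NEW (unique so far: 9)
  Token 10: 'inside' -> NEW (unique so far: 10)
  Token 11: 'far' -> NEW (unique so far: 11)
  Token 12: 'those' -> NEW (unique so far: 12)
  Token 13: 'wolf' -> NEW (unique so far: 13)
Unique types: ('always', 'boy', 'chair', 'child', 'far', 'house', 'inside', 'jumps', 'quick', 'quietly', 'those', 'walks', 'wolf')
Vocabulary size: 13

13


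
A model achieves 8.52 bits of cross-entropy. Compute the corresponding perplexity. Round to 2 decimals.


Perplexity formula: PP = 2^H
H = 8.52
PP = 2^8.52
Decompose: 2^8.52 = 2^8 * 2^0.52
2^8 = 256, 2^0.52 ~ 1.4339552
PP ~ 256 * 1.4339552 = 367.0925312
Rounded to 2 decimals: 367.09

367.09


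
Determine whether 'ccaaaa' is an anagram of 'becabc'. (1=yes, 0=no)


Sort characters of 'ccaaaa': 'aaaacc'
Sort characters of 'becabc': 'abbcce'
Sorted forms differ -> they are NOT anagrams
Result: 0

0


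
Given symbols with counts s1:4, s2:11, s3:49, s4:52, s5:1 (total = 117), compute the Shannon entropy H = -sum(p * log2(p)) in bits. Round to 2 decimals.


Computing entropy H = -sum(p_i * log2(p_i)):
  s1: p = 4/117 = 0.0342, -p*log2(p) = 0.1665
  s2: p = 11/117 = 0.0940, -p*log2(p) = 0.3207
  s3: p = 49/117 = 0.4188, -p*log2(p) = 0.5259
  s4: p = 52/117 = 0.4444, -p*log2(p) = 0.5200
  s5: p = 1/117 = 0.0085, -p*log2(p) = 0.0587
H = sum of terms = 1.5918
Rounded to 2 decimals: 1.59

1.59


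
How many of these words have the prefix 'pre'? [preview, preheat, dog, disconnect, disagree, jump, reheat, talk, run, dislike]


Checking each word for prefix 'pre':
  'preview' -> YES, starts with 'pre' (count: 1)
  'preheat' -> YES, starts with 'pre' (count: 2)
  'dog' -> no (count: 2)
  'disconnect' -> no (count: 2)
  'disagree' -> no (count: 2)
  'jump' -> no (count: 2)
  'reheat' -> no (count: 2)
  'talk' -> no (count: 2)
  'run' -> no (count: 2)
  'dislike' -> no (count: 2)
Total with prefix 'pre': 2

2


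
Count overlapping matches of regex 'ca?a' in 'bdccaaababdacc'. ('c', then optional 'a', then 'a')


Pattern: ca?a means 'c', then optional 'a', then 'a'.
Scanning 'bdccaaababdacc' position-by-position:
  Pos 0: window 'bdc' -> no
  Pos 1: window 'dcc' -> no
  Pos 2: window 'cca' -> no
  Pos 3: window 'caa' -> MATCH
  Pos 4: window 'aaa' -> no
  Pos 5: window 'aab' -> no
  Pos 6: window 'aba' -> no
  Pos 7: window 'bab' -> no
  Pos 8: window 'abd' -> no
  Pos 9: window 'bda' -> no
  Pos 10: window 'dac' -> no
  Pos 11: window 'acc' -> no
  Pos 12: window 'cc' -> no
  Pos 13: window 'c' -> no
Total matches: 1

1


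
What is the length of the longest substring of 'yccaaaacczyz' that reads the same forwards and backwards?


Scanning 'yccaaaacczyz' for palindromic substrings.
Substring at positions 1-8: 'ccaaaacc'.
Check: reverse('ccaaaacc') = 'ccaaaacc' -> palindrome confirmed.
Neighbouring characters ('y' / 'z') break symmetry, so it cannot extend further.
No longer palindromic substring exists; longest length = 8

8


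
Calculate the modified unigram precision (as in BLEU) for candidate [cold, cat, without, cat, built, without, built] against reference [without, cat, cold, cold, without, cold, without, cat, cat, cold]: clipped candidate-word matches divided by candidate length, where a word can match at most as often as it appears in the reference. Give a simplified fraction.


Reference word counts: {'cat': 3, 'cold': 4, 'without': 3}
Checking each candidate word (with clipping):
  'cold' -> in reference (ref count 4, used 1/4) -> match (matches: 1)
  'cat' -> in reference (ref count 3, used 1/3) -> match (matches: 2)
  'without' -> in reference (ref count 3, used 1/3) -> match (matches: 3)
  'cat' -> in reference (ref count 3, used 2/3) -> match (matches: 4)
  'built' -> not in reference -> no match (matches: 4)
  'without' -> in reference (ref count 3, used 2/3) -> match (matches: 5)
  'built' -> not in reference -> no match (matches: 5)
Clipped matches: 5, Candidate length: 7
Precision = 5/7

5/7


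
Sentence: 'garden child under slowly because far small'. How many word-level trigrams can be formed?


Word trigrams from [7] words:
  Trigram 1: (garden child under)
  Trigram 2: (child under slowly)
  Trigram 3: (under slowly because)
  Trigram 4: (slowly because far)
  Trigram 5: (because far small)
Total word trigrams: 7 - 2 = 5

5


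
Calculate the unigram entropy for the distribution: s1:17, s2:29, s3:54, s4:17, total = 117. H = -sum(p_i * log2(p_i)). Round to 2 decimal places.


Computing entropy H = -sum(p_i * log2(p_i)):
  s1: p = 17/117 = 0.1453, -p*log2(p) = 0.4044
  s2: p = 29/117 = 0.2479, -p*log2(p) = 0.4988
  s3: p = 54/117 = 0.4615, -p*log2(p) = 0.5148
  s4: p = 17/117 = 0.1453, -p*log2(p) = 0.4044
H = sum of terms = 1.8224
Rounded to 2 decimals: 1.82

1.82


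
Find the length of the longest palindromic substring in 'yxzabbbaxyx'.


Scanning 'yxzabbbaxyx' for palindromic substrings.
Substring at positions 3-7: 'abbba'.
Check: reverse('abbba') = 'abbba' -> palindrome confirmed.
Neighbouring characters ('z' / 'x') break symmetry, so it cannot extend further.
No longer palindromic substring exists; longest length = 5

5


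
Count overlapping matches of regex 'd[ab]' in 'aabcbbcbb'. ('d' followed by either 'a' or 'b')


Pattern: d[ab] means 'd' followed by either 'a' or 'b'.
Scanning 'aabcbbcbb' position-by-position:
  Pos 0: window 'aa' -> no
  Pos 1: window 'ab' -> no
  Pos 2: window 'bc' -> no
  Pos 3: window 'cb' -> no
  Pos 4: window 'bb' -> no
  Pos 5: window 'bc' -> no
  Pos 6: window 'cb' -> no
  Pos 7: window 'bb' -> no
  Pos 8: window 'b' -> no
Total matches: 0

0


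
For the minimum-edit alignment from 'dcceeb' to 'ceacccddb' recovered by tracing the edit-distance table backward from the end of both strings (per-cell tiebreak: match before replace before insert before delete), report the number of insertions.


Edit distance = 6. Backtracking from cell (6, 9) with preference match > replace > insert > delete,
then listing the resulting alignment 'dcceeb' -> 'ceacccddb' left to right:
  Step 1: insert 'c' [insertion #1]
  Step 2: insert 'e' [insertion #2]
  Step 3: insert 'a' [insertion #3]
  Step 4: replace d->c
  Step 5: keep 'c'
  Step 6: keep 'c'
  Step 7: replace e->d
  Step 8: replace e->d
  Step 9: keep 'b'
Total insertions: 3

3


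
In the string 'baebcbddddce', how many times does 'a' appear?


Scanning 'baebcbddddce' for 'a':
  Position 1: 'a' -> MATCH (count: 1)
Total occurrences of 'a': 1

1


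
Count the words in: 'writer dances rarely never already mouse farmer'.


Counting words by splitting on spaces:
  Word 1: 'writer'
  Word 2: 'dances'
  Word 3: 'rarely'
  Word 4: 'never'
  Word 5: 'already'
  Word 6: 'mouse'
  Word 7: 'farmer'
Total words: 7

7


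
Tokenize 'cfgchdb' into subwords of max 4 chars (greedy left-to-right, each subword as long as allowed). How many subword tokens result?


'cfgchdb' has 7 characters.
Chunking with max size 4:
  Chunk 1: 'cfgc' (positions 0-3)
  Chunk 2: 'hdb' (positions 4-6)
Total chunks: ceil(7 / 4) = 2

2


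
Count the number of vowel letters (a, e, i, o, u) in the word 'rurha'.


Scanning each character of 'rurha':
  Position 1: 'r' -> consonant (running count: 0)
  Position 2: 'u' -> vowel (running count: 1)
  Position 3: 'r' -> consonant (running count: 1)
  Position 4: 'h' -> consonant (running count: 1)
  Position 5: 'a' -> vowel (running count: 2)
Total vowels: 2

2


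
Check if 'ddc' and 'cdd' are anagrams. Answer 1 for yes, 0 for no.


Sort characters of 'ddc': 'cdd'
Sort characters of 'cdd': 'cdd'
Sorted forms match -> they ARE anagrams
Result: 1

1


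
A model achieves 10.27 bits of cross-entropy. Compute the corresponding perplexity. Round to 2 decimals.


Perplexity formula: PP = 2^H
H = 10.27
PP = 2^10.27
Decompose: 2^10.27 = 2^10 * 2^0.27
2^10 = 1024, 2^0.27 ~ 1.2058078
PP ~ 1024 * 1.2058078 = 1234.7471872
Rounded to 2 decimals: 1234.75

1234.75


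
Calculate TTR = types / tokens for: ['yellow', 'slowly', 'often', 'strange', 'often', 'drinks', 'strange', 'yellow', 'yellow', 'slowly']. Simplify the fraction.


Tokens: 10
Unique types: ('drinks', 'often', 'slowly', 'strange', 'yellow') = 5
TTR = 5/10
Simplify: divide both by 5 -> 1/2
TTR = 1/2

1/2


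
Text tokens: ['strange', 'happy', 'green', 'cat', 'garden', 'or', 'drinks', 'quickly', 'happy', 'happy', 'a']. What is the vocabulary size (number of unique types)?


Listing all tokens and tracking unique types:
  Token 1: 'strange' -> NEW (unique so far: 1)
  Token 2: 'happy' -> NEW (unique so far: 2)
  Token 3: 'green' -> NEW (unique so far: 3)
  Token 4: 'cat' -> NEW (unique so far: 4)
  Token 5: 'garden' -> NEW (unique so far: 5)
  Token 6: 'or' -> NEW (unique so far: 6)
  Token 7: 'drinks' -> NEW (unique so far: 7)
  Token 8: 'quickly' -> NEW (unique so far: 8)
  Token 9: 'happy' -> duplicate (unique so far: 8)
  Token 10: 'happy' -> duplicate (unique so far: 8)
  Token 11: 'a' -> NEW (unique so far: 9)
Unique types: ('a', 'cat', 'drinks', 'garden', 'green', 'happy', 'or', 'quickly', 'strange')
Vocabulary size: 9

9


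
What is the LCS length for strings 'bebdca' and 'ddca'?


DP table for LCS of 'bebdca' and 'ddca':
       d  d  c  a
    0  0  0  0  0
  b 0  0  0  0  0
  e 0  0  0  0  0
  b 0  0  0  0  0
  d 0  1  1  1  1
  c 0  1  1  2  2
  a 0  1  1  2  3
LCS: 'dca'
LCS length = 3

3


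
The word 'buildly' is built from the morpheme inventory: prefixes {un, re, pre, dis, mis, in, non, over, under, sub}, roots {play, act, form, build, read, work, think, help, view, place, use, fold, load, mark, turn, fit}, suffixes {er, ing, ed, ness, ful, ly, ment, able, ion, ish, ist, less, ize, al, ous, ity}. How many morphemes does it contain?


Segmenting 'buildly' against the inventory:
  'build' -> root (morpheme 1)
  'ly' -> suffix (morpheme 2)
Total morphemes: 2

2


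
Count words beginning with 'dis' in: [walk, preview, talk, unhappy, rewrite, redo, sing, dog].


Checking each word for prefix 'dis':
  'walk' -> no (count: 0)
  'preview' -> no (count: 0)
  'talk' -> no (count: 0)
  'unhappy' -> no (count: 0)
  'rewrite' -> no (count: 0)
  'redo' -> no (count: 0)
  'sing' -> no (count: 0)
  'dog' -> no (count: 0)
Total with prefix 'dis': 0

0


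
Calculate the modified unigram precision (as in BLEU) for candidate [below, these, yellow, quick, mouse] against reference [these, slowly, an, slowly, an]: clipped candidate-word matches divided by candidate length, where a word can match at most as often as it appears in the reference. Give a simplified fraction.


Reference word counts: {'an': 2, 'slowly': 2, 'these': 1}
Checking each candidate word (with clipping):
  'below' -> not in reference -> no match (matches: 0)
  'these' -> in reference (ref count 1, used 1/1) -> match (matches: 1)
  'yellow' -> not in reference -> no match (matches: 1)
  'quick' -> not in reference -> no match (matches: 1)
  'mouse' -> not in reference -> no match (matches: 1)
Clipped matches: 1, Candidate length: 5
Precision = 1/5

1/5


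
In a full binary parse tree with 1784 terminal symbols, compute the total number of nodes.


Leaf nodes (terminals): 1784
Internal nodes = n - 1 = 1784 - 1 = 1783
Total = leaves + internal = 1784 + 1783 = 3567

3567


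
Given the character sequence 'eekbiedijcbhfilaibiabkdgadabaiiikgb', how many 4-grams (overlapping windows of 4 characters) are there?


String 'eekbiedijcbhfilaibiabkdgadabaiiikgb' has length L = 35.
Number of overlapping n-grams = L - n + 1
Substituting: 35 - 4 + 1 = 32

32


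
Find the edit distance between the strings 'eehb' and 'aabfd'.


Building DP table for s1='eehb' (len 4) and s2='aabfd' (len 5):
       a  a  b  f  d
    0  1  2  3  4  5
  e 1  1  2  3  4  5
  e 2  2  2  3  4  5
  h 3  3  3  3  4  5
  b 4  4  4  3  4  5
Edit distance = dp[4][5] = 5

5


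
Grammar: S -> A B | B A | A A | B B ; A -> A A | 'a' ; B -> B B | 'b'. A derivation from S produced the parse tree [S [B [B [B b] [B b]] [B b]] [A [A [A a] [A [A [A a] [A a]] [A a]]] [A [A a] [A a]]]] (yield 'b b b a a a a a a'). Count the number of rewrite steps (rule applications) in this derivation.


Every bracketed nonterminal node [X ...] in the tree is produced by exactly one rule application.
Reading the tree off as a leftmost derivation:
  Step 1: S  =>  B A   (applied S -> B A)
  Step 2: B A  =>  B B A   (applied B -> B B)
  Step 3: B B A  =>  B B B A   (applied B -> B B)
  Step 4: B B B A  =>  b B B A   (applied B -> b)
  Step 5: b B B A  =>  b b B A   (applied B -> b)
  Step 6: b b B A  =>  b b b A   (applied B -> b)
  Step 7: b b b A  =>  b b b A A   (applied A -> A A)
  Step 8: b b b A A  =>  b b b A A A   (applied A -> A A)
  Step 9: b b b A A A  =>  b b b a A A   (applied A -> a)
  Step 10: b b b a A A  =>  b b b a A A A   (applied A -> A A)
  Step 11: b b b a A A A  =>  b b b a A A A A   (applied A -> A A)
  Step 12: b b b a A A A A  =>  b b b a a A A A   (applied A -> a)
  Step 13: b b b a a A A A  =>  b b b a a a A A   (applied A -> a)
  Step 14: b b b a a a A A  =>  b b b a a a a A   (applied A -> a)
  Step 15: b b b a a a a A  =>  b b b a a a a A A   (applied A -> A A)
  Step 16: b b b a a a a A A  =>  b b b a a a a a A   (applied A -> a)
  Step 17: b b b a a a a a A  =>  b b b a a a a a a   (applied A -> a)
Final yield: b b b a a a a a a
Total rewrite steps: 17

17


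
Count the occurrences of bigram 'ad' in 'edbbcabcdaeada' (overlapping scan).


Scanning 'edbbcabcdaeada' for bigram 'ad':
  Position 0: 'ed' -> no
  Position 1: 'db' -> no
  Position 2: 'bb' -> no
  Position 3: 'bc' -> no
  Position 4: 'ca' -> no
  Position 5: 'ab' -> no
  Position 6: 'bc' -> no
  Position 7: 'cd' -> no
  Position 8: 'da' -> no
  Position 9: 'ae' -> no
  Position 10: 'ea' -> no
  Position 11: 'ad' -> MATCH
  Position 12: 'da' -> no
Total matches: 1

1


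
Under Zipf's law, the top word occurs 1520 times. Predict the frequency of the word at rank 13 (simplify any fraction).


Zipf's law: freq(rank) = f1 / rank
f1 = 1520, rank = 13
freq = 1520 / 13
GCD(1520, 13) = 1
Simplified: 1520/13

1520/13


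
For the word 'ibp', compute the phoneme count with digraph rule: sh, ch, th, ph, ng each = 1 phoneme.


Parsing 'ibp' greedily, digraphs first:
  'i' -> vowel phoneme (phonemes so far: 1)
  'b' -> consonant phoneme (phonemes so far: 2)
  'p' -> consonant phoneme (phonemes so far: 3)
Total phonemes: 3

3


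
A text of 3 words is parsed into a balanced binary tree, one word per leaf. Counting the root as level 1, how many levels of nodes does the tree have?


In a balanced binary tree with n leaves the deepest leaf is ceil(log2(n)) edges below the root,
so counting node levels inclusive of root and leaves gives ceil(log2(n)) + 1 levels.
log2(3) = 1.5850
ceil(1.5850) = 2
levels = 2 + 1 = 3

3


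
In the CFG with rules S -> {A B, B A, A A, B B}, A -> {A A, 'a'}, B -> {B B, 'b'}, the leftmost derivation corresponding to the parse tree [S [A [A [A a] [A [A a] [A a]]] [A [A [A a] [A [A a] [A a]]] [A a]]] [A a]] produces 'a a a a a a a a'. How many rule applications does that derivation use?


Every bracketed nonterminal node [X ...] in the tree is produced by exactly one rule application.
Reading the tree off as a leftmost derivation:
  Step 1: S  =>  A A   (applied S -> A A)
  Step 2: A A  =>  A A A   (applied A -> A A)
  Step 3: A A A  =>  A A A A   (applied A -> A A)
  Step 4: A A A A  =>  a A A A   (applied A -> a)
  Step 5: a A A A  =>  a A A A A   (applied A -> A A)
  Step 6: a A A A A  =>  a a A A A   (applied A -> a)
  Step 7: a a A A A  =>  a a a A A   (applied A -> a)
  Step 8: a a a A A  =>  a a a A A A   (applied A -> A A)
  Step 9: a a a A A A  =>  a a a A A A A   (applied A -> A A)
  Step 10: a a a A A A A  =>  a a a a A A A   (applied A -> a)
  Step 11: a a a a A A A  =>  a a a a A A A A   (applied A -> A A)
  Step 12: a a a a A A A A  =>  a a a a a A A A   (applied A -> a)
  Step 13: a a a a a A A A  =>  a a a a a a A A   (applied A -> a)
  Step 14: a a a a a a A A  =>  a a a a a a a A   (applied A -> a)
  Step 15: a a a a a a a A  =>  a a a a a a a a   (applied A -> a)
Final yield: a a a a a a a a
Total rewrite steps: 15

15


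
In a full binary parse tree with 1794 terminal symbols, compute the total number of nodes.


Leaf nodes (terminals): 1794
Internal nodes = n - 1 = 1794 - 1 = 1793
Total = leaves + internal = 1794 + 1793 = 3587

3587


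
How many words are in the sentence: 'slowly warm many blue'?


Counting words by splitting on spaces:
  Word 1: 'slowly'
  Word 2: 'warm'
  Word 3: 'many'
  Word 4: 'blue'
Total words: 4

4


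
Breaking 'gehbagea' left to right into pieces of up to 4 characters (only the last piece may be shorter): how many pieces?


'gehbagea' has 8 characters.
Chunking with max size 4:
  Chunk 1: 'gehb' (positions 0-3)
  Chunk 2: 'agea' (positions 4-7)
Total chunks: ceil(8 / 4) = 2

2


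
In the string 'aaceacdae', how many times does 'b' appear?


Scanning 'aaceacdae' for 'b':
  No matches found.
Total occurrences of 'b': 0

0


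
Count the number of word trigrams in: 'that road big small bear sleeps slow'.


Word trigrams from [7] words:
  Trigram 1: (that road big)
  Trigram 2: (road big small)
  Trigram 3: (big small bear)
  Trigram 4: (small bear sleeps)
  Trigram 5: (bear sleeps slow)
Total word trigrams: 7 - 2 = 5

5


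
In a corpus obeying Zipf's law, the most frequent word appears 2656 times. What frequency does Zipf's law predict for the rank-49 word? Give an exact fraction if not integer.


Zipf's law: freq(rank) = f1 / rank
f1 = 2656, rank = 49
freq = 2656 / 49
GCD(2656, 49) = 1
Simplified: 2656/49

2656/49


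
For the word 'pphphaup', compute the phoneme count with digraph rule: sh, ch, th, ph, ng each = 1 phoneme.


Parsing 'pphphaup' greedily, digraphs first:
  'p' -> consonant phoneme (phonemes so far: 1)
  'ph' -> digraph (1 consonant phoneme) (phonemes so far: 2)
  'ph' -> digraph (1 consonant phoneme) (phonemes so far: 3)
  'a' -> vowel phoneme (phonemes so far: 4)
  'u' -> vowel phoneme (phonemes so far: 5)
  'p' -> consonant phoneme (phonemes so far: 6)
Total phonemes: 6

6


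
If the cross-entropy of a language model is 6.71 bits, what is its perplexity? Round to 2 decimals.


Perplexity formula: PP = 2^H
H = 6.71
PP = 2^6.71
Decompose: 2^6.71 = 2^6 * 2^0.71
2^6 = 64, 2^0.71 ~ 1.6358041
PP ~ 64 * 1.6358041 = 104.6914624
Rounded to 2 decimals: 104.69

104.69


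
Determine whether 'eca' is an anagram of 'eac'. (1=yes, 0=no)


Sort characters of 'eca': 'ace'
Sort characters of 'eac': 'ace'
Sorted forms match -> they ARE anagrams
Result: 1

1


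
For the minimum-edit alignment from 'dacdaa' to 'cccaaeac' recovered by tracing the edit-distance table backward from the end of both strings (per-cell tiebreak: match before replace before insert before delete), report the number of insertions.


Edit distance = 5. Backtracking from cell (6, 8) with preference match > replace > insert > delete,
then listing the resulting alignment 'dacdaa' -> 'cccaaeac' left to right:
  Step 1: replace d->c
  Step 2: replace a->c
  Step 3: keep 'c'
  Step 4: replace d->a
  Step 5: keep 'a'
  Step 6: insert 'e' [insertion #1]
  Step 7: keep 'a'
  Step 8: insert 'c' [insertion #2]
Total insertions: 2

2


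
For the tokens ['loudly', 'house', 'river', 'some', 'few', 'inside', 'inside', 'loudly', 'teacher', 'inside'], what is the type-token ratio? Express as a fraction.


Tokens: 10
Unique types: ('few', 'house', 'inside', 'loudly', 'river', 'some', 'teacher') = 7
TTR = 7/10
Already in lowest terms.

7/10


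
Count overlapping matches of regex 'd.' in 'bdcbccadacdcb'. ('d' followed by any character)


Pattern: d. means 'd' followed by any character.
Scanning 'bdcbccadacdcb' position-by-position:
  Pos 0: window 'bd' -> no
  Pos 1: window 'dc' -> MATCH
  Pos 2: window 'cb' -> no
  Pos 3: window 'bc' -> no
  Pos 4: window 'cc' -> no
  Pos 5: window 'ca' -> no
  Pos 6: window 'ad' -> no
  Pos 7: window 'da' -> MATCH
  Pos 8: window 'ac' -> no
  Pos 9: window 'cd' -> no
  Pos 10: window 'dc' -> MATCH
  Pos 11: window 'cb' -> no
  Pos 12: window 'b' -> no
Total matches: 3

3


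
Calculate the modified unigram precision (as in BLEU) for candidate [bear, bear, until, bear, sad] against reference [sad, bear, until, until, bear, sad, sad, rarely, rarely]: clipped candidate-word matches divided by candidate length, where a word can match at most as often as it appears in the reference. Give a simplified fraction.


Reference word counts: {'bear': 2, 'rarely': 2, 'sad': 3, 'until': 2}
Checking each candidate word (with clipping):
  'bear' -> in reference (ref count 2, used 1/2) -> match (matches: 1)
  'bear' -> in reference (ref count 2, used 2/2) -> match (matches: 2)
  'until' -> in reference (ref count 2, used 1/2) -> match (matches: 3)
  'bear' -> ref count 2 already used up (2/2) -> clipped, no match (matches: 3)
  'sad' -> in reference (ref count 3, used 1/3) -> match (matches: 4)
Clipped matches: 4, Candidate length: 5
Precision = 4/5

4/5


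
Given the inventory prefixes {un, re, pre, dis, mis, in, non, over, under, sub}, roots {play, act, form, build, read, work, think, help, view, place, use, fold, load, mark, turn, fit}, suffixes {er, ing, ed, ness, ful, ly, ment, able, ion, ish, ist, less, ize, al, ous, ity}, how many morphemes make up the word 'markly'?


Segmenting 'markly' against the inventory:
  'mark' -> root (morpheme 1)
  'ly' -> suffix (morpheme 2)
Total morphemes: 2

2


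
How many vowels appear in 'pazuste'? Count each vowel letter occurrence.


Scanning each character of 'pazuste':
  Position 1: 'p' -> consonant (running count: 0)
  Position 2: 'a' -> vowel (running count: 1)
  Position 3: 'z' -> consonant (running count: 1)
  Position 4: 'u' -> vowel (running count: 2)
  Position 5: 's' -> consonant (running count: 2)
  Position 6: 't' -> consonant (running count: 2)
  Position 7: 'e' -> vowel (running count: 3)
Total vowels: 3

3


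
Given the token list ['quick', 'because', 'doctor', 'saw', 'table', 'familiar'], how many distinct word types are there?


Listing all tokens and tracking unique types:
  Token 1: 'quick' -> NEW (unique so far: 1)
  Token 2: 'because' -> NEW (unique so far: 2)
  Token 3: 'doctor' -> NEW (unique so far: 3)
  Token 4: 'saw' -> NEW (unique so far: 4)
  Token 5: 'table' -> NEW (unique so far: 5)
  Token 6: 'familiar' -> NEW (unique so far: 6)
Unique types: ('because', 'doctor', 'familiar', 'quick', 'saw', 'table')
Vocabulary size: 6

6


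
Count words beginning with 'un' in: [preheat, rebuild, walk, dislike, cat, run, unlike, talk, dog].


Checking each word for prefix 'un':
  'preheat' -> no (count: 0)
  'rebuild' -> no (count: 0)
  'walk' -> no (count: 0)
  'dislike' -> no (count: 0)
  'cat' -> no (count: 0)
  'run' -> no (count: 0)
  'unlike' -> YES, starts with 'un' (count: 1)
  'talk' -> no (count: 1)
  'dog' -> no (count: 1)
Total with prefix 'un': 1

1


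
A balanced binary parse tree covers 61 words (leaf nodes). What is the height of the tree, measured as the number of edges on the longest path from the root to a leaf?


In a balanced binary tree with n leaves the deepest leaf is ceil(log2(n)) edges below the root.
log2(61) = 5.9307
ceil(5.9307) = 6
height (edges) = 6

6


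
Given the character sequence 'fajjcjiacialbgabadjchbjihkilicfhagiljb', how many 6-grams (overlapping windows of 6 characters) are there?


String 'fajjcjiacialbgabadjchbjihkilicfhagiljb' has length L = 38.
Number of overlapping n-grams = L - n + 1
Substituting: 38 - 6 + 1 = 33

33


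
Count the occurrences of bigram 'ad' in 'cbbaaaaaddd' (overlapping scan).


Scanning 'cbbaaaaaddd' for bigram 'ad':
  Position 0: 'cb' -> no
  Position 1: 'bb' -> no
  Position 2: 'ba' -> no
  Position 3: 'aa' -> no
  Position 4: 'aa' -> no
  Position 5: 'aa' -> no
  Position 6: 'aa' -> no
  Position 7: 'ad' -> MATCH
  Position 8: 'dd' -> no
  Position 9: 'dd' -> no
Total matches: 1

1


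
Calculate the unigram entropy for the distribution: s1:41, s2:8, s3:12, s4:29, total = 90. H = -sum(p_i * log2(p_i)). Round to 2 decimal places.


Computing entropy H = -sum(p_i * log2(p_i)):
  s1: p = 41/90 = 0.4556, -p*log2(p) = 0.5167
  s2: p = 8/90 = 0.0889, -p*log2(p) = 0.3104
  s3: p = 12/90 = 0.1333, -p*log2(p) = 0.3876
  s4: p = 29/90 = 0.3222, -p*log2(p) = 0.5265
H = sum of terms = 1.7412
Rounded to 2 decimals: 1.74

1.74


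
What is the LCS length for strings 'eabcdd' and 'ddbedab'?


DP table for LCS of 'eabcdd' and 'ddbedab':
       d  d  b  e  d  a  b
    0  0  0  0  0  0  0  0
  e 0  0  0  0  1  1  1  1
  a 0  0  0  0  1  1  2  2
  b 0  0  0  1  1  1  2  3
  c 0  0  0  1  1  1  2  3
  d 0  1  1  1  1  2  2  3
  d 0  1  2  2  2  2  2  3
LCS: 'eab'
LCS length = 3

3


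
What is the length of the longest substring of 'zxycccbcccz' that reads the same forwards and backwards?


Scanning 'zxycccbcccz' for palindromic substrings.
Substring at positions 3-9: 'cccbccc'.
Check: reverse('cccbccc') = 'cccbccc' -> palindrome confirmed.
Neighbouring characters ('y' / 'z') break symmetry, so it cannot extend further.
No longer palindromic substring exists; longest length = 7

7


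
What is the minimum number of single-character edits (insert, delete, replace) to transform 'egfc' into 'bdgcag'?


Building DP table for s1='egfc' (len 4) and s2='bdgcag' (len 6):
       b  d  g  c  a  g
    0  1  2  3  4  5  6
  e 1  1  2  3  4  5  6
  g 2  2  2  2  3  4  5
  f 3  3  3  3  3  4  5
  c 4  4  4  4  3  4  5
Edit distance = dp[4][6] = 5

5


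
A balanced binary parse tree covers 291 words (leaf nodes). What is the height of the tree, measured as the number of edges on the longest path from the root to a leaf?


In a balanced binary tree with n leaves the deepest leaf is ceil(log2(n)) edges below the root.
log2(291) = 8.1849
ceil(8.1849) = 9
height (edges) = 9

9


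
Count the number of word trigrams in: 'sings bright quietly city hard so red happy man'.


Word trigrams from [9] words:
  Trigram 1: (sings bright quietly)
  Trigram 2: (bright quietly city)
  Trigram 3: (quietly city hard)
  Trigram 4: (city hard so)
  Trigram 5: (hard so red)
  Trigram 6: (so red happy)
  Trigram 7: (red happy man)
Total word trigrams: 9 - 2 = 7

7
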